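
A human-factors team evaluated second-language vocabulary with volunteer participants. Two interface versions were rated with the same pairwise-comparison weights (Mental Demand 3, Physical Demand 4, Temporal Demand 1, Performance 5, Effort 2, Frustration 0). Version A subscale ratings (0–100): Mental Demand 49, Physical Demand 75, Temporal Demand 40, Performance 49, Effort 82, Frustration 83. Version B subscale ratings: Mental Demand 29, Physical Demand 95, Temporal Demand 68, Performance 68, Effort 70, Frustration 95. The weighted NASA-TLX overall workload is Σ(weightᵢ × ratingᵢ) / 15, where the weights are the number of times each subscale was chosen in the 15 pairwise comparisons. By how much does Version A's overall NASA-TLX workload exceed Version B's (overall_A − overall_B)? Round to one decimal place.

Version A weighted sum = 3·49 + 4·75 + 1·40 + 5·49 + 2·82 + 0·83 = 147 + 300 + 40 + 245 + 164 + 0 = 896; overall_A = 896/15 = 59.7333.
Version B weighted sum = 3·29 + 4·95 + 1·68 + 5·68 + 2·70 + 0·95 = 87 + 380 + 68 + 340 + 140 + 0 = 1015; overall_B = 1015/15 = 67.6667.
Difference = 59.7333 − 67.6667 = -7.9334 ≈ -7.9.

-7.9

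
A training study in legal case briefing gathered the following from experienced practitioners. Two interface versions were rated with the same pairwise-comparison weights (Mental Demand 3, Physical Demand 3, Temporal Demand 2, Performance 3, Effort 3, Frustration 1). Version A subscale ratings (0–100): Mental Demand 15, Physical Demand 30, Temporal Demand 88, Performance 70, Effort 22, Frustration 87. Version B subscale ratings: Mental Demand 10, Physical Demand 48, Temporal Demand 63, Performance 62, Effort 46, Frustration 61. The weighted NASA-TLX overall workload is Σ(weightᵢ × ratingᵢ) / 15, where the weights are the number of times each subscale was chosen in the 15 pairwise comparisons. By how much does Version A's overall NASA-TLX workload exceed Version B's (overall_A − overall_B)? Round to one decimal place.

-0.7

Version A weighted sum = 3·15 + 3·30 + 2·88 + 3·70 + 3·22 + 1·87 = 45 + 90 + 176 + 210 + 66 + 87 = 674; overall_A = 674/15 = 44.9333.
Version B weighted sum = 3·10 + 3·48 + 2·63 + 3·62 + 3·46 + 1·61 = 30 + 144 + 126 + 186 + 138 + 61 = 685; overall_B = 685/15 = 45.6667.
Difference = 44.9333 − 45.6667 = -0.7334 ≈ -0.7.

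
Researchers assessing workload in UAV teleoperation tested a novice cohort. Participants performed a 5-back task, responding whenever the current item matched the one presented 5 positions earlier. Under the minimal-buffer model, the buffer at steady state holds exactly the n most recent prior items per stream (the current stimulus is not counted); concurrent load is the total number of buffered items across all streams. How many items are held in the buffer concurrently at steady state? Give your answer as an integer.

The buffer holds the 5 most recent prior items.
Steady-state concurrent load = 5 items.

5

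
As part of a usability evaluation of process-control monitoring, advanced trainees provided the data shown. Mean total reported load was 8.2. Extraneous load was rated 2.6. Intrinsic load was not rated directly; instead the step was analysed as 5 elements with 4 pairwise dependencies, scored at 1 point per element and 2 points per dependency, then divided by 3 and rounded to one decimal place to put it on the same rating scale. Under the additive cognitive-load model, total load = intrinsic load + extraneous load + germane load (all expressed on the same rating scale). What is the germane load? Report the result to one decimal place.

1.3

Intrinsic (element-interactivity): (5 × 1 + 4 × 2) / 3 = 13 / 3 = 4.3333 → 4.3.
germane load = total − intrinsic − extraneous
             = 8.2 − 4.3 − 2.6 = 1.3.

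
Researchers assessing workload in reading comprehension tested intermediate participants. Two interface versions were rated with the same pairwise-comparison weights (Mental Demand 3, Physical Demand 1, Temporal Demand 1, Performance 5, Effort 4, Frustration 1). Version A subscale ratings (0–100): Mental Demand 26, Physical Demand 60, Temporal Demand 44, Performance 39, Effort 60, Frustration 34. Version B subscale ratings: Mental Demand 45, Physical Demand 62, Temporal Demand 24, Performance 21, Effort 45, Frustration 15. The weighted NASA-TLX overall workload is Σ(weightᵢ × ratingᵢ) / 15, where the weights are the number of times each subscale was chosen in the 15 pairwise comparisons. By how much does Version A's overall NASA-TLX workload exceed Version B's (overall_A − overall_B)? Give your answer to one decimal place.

8.7

Version A weighted sum = 3·26 + 1·60 + 1·44 + 5·39 + 4·60 + 1·34 = 78 + 60 + 44 + 195 + 240 + 34 = 651; overall_A = 651/15 = 43.4000.
Version B weighted sum = 3·45 + 1·62 + 1·24 + 5·21 + 4·45 + 1·15 = 135 + 62 + 24 + 105 + 180 + 15 = 521; overall_B = 521/15 = 34.7333.
Difference = 43.4000 − 34.7333 = 8.6667 ≈ 8.7.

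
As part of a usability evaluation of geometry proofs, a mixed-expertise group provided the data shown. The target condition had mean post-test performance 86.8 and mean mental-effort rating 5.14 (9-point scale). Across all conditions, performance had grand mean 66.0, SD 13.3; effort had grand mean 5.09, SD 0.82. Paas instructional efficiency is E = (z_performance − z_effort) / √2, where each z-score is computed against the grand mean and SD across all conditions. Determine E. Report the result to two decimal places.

z_performance = (86.8 − 66.0) / 13.3 = 20.8000 / 13.3 = 1.5639.
z_effort = (5.14 − 5.09) / 0.82 = 0.0500 / 0.82 = 0.0610.
z_P − z_E = 1.5639 − 0.0610 = 1.5029.
E = 1.5029 / √2 = 1.5029 / 1.41421 = 1.0627 ≈ 1.06.

1.06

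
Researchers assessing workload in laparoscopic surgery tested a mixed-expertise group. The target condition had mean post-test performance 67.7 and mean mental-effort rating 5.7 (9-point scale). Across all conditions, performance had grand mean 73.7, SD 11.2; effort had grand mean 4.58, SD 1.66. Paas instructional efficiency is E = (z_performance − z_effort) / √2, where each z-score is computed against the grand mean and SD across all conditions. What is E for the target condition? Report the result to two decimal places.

-0.86

z_performance = (67.7 − 73.7) / 11.2 = -6.0000 / 11.2 = -0.5357.
z_effort = (5.7 − 4.58) / 1.66 = 1.1200 / 1.66 = 0.6747.
z_P − z_E = -0.5357 − 0.6747 = -1.2104.
E = -1.2104 / √2 = -1.2104 / 1.41421 = -0.8559 ≈ -0.86.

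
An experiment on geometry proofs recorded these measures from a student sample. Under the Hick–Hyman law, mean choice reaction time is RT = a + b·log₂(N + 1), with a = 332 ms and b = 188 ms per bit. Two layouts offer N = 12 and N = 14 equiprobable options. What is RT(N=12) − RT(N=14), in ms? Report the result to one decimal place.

-38.8

RT(12) = 332 + 188·log₂(13) = 332 + 188·3.7004 = 1027.6752 ms.
RT(14) = 332 + 188·log₂(15) = 332 + 188·3.9069 = 1066.4972 ms.
Difference = 1027.6752 − 1066.4972 = -38.8220 ≈ -38.8 ms.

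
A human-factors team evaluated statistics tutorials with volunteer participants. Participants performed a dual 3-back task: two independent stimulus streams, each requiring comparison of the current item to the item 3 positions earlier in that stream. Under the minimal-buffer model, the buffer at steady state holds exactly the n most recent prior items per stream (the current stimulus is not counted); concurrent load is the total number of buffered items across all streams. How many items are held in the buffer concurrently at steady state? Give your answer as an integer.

6

Each stream's buffer holds its 3 most recent prior items.
Two independent streams: 2 × 3 = 6 buffered items at steady state.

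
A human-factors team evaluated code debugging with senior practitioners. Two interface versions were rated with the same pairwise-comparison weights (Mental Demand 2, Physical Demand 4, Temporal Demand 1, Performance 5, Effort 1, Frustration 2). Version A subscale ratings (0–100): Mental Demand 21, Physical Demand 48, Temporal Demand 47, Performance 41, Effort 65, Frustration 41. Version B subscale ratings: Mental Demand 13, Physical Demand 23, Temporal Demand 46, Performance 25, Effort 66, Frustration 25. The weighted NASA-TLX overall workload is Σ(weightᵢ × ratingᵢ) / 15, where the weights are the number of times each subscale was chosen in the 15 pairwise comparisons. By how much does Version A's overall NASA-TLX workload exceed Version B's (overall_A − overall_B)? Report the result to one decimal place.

Version A weighted sum = 2·21 + 4·48 + 1·47 + 5·41 + 1·65 + 2·41 = 42 + 192 + 47 + 205 + 65 + 82 = 633; overall_A = 633/15 = 42.2000.
Version B weighted sum = 2·13 + 4·23 + 1·46 + 5·25 + 1·66 + 2·25 = 26 + 92 + 46 + 125 + 66 + 50 = 405; overall_B = 405/15 = 27.0000.
Difference = 42.2000 − 27.0000 = 15.2000 ≈ 15.2.

15.2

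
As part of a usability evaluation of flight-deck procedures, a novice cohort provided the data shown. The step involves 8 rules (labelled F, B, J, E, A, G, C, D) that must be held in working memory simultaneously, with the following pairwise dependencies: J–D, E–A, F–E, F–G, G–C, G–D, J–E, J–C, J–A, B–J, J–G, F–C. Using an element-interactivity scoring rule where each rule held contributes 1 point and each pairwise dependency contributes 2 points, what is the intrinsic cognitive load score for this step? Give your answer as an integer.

32

Count of rules held simultaneously: 8.
Count of pairwise dependencies listed: 12.
Element contribution: 8 × 1 = 8.
Interaction contribution: 12 × 2 = 24.
Intrinsic load = 8 + 24 = 32.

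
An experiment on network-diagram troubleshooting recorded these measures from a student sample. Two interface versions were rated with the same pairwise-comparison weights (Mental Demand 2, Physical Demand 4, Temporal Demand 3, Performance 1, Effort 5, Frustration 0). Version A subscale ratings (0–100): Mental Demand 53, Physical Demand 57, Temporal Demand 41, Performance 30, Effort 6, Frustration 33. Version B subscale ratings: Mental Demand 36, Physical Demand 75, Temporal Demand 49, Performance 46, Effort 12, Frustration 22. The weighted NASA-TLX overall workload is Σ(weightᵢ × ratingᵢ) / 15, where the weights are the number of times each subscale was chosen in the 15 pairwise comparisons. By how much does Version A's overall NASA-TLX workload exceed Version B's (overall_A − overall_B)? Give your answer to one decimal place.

-7.2

Version A weighted sum = 2·53 + 4·57 + 3·41 + 1·30 + 5·6 + 0·33 = 106 + 228 + 123 + 30 + 30 + 0 = 517; overall_A = 517/15 = 34.4667.
Version B weighted sum = 2·36 + 4·75 + 3·49 + 1·46 + 5·12 + 0·22 = 72 + 300 + 147 + 46 + 60 + 0 = 625; overall_B = 625/15 = 41.6667.
Difference = 34.4667 − 41.6667 = -7.2000 ≈ -7.2.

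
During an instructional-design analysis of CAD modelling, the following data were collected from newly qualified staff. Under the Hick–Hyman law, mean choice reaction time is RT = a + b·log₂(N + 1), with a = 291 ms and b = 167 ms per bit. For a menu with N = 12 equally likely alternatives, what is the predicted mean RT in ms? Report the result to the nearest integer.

log₂(12 + 1) = log₂(13) = 3.7004.
RT = 291 + 167 × 3.7004 = 291 + 617.9668 = 908.9668 ms.
≈ 909 ms.

909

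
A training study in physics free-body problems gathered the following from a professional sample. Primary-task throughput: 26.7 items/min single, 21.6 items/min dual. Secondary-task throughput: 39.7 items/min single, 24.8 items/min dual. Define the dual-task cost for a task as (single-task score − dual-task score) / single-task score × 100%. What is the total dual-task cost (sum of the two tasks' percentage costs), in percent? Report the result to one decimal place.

56.6

Primary cost = (26.7 − 21.6) / 26.7 × 100% = 19.1011%.
Secondary cost = (39.7 − 24.8) / 39.7 × 100% = 37.5315%.
Total = 19.1011% + 37.5315% = 56.6326% ≈ 56.6%.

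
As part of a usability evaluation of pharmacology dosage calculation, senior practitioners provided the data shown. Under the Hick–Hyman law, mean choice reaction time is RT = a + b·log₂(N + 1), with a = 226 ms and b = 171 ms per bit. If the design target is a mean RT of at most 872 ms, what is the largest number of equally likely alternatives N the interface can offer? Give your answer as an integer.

Set 226 + 171·log₂(N + 1) ≤ 872.
log₂(N + 1) ≤ (872 − 226) / 171 = 3.7778.
N + 1 ≤ 2^3.7778 = 13.7161.
N ≤ 12.7161, so the largest integer N is 12.

12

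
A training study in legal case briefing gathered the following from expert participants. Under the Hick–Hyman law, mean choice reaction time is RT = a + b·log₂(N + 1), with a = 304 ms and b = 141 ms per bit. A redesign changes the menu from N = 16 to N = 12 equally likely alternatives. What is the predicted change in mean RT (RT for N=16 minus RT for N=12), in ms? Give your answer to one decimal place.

54.6

RT(16) = 304 + 141·log₂(17) = 304 + 141·4.0875 = 880.3375 ms.
RT(12) = 304 + 141·log₂(13) = 304 + 141·3.7004 = 825.7564 ms.
Difference = 880.3375 − 825.7564 = 54.5811 ≈ 54.6 ms.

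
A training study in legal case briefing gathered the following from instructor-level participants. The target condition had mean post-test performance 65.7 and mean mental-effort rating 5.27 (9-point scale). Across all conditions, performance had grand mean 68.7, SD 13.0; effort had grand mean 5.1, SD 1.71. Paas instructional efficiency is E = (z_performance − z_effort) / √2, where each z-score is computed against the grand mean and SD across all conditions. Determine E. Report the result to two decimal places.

-0.23

z_performance = (65.7 − 68.7) / 13.0 = -3.0000 / 13.0 = -0.2308.
z_effort = (5.27 − 5.1) / 1.71 = 0.1700 / 1.71 = 0.0994.
z_P − z_E = -0.2308 − 0.0994 = -0.3302.
E = -0.3302 / √2 = -0.3302 / 1.41421 = -0.2335 ≈ -0.23.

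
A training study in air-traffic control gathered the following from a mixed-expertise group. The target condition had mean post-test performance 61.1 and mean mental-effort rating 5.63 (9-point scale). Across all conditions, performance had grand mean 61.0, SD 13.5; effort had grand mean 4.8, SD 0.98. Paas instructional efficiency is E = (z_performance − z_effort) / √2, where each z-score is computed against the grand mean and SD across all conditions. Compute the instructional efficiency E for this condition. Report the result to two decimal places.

z_performance = (61.1 − 61.0) / 13.5 = 0.1000 / 13.5 = 0.0074.
z_effort = (5.63 − 4.8) / 0.98 = 0.8300 / 0.98 = 0.8469.
z_P − z_E = 0.0074 − 0.8469 = -0.8395.
E = -0.8395 / √2 = -0.8395 / 1.41421 = -0.5936 ≈ -0.59.

-0.59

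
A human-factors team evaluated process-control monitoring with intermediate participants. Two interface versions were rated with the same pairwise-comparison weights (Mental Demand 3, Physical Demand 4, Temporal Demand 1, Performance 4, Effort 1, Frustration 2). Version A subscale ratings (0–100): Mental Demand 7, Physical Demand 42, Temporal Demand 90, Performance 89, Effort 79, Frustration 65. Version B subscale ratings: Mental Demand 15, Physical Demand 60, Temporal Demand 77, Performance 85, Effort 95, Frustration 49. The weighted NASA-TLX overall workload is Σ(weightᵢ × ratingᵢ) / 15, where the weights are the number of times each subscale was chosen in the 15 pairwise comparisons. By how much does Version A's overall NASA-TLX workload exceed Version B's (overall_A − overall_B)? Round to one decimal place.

Version A weighted sum = 3·7 + 4·42 + 1·90 + 4·89 + 1·79 + 2·65 = 21 + 168 + 90 + 356 + 79 + 130 = 844; overall_A = 844/15 = 56.2667.
Version B weighted sum = 3·15 + 4·60 + 1·77 + 4·85 + 1·95 + 2·49 = 45 + 240 + 77 + 340 + 95 + 98 = 895; overall_B = 895/15 = 59.6667.
Difference = 56.2667 − 59.6667 = -3.4000 ≈ -3.4.

-3.4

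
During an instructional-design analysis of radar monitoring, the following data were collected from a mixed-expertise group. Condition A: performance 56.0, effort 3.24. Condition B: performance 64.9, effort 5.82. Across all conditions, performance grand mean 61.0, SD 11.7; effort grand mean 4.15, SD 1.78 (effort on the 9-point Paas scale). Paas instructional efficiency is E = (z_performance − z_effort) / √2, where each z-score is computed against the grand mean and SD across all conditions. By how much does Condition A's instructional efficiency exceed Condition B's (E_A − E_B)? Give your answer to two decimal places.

Condition A: z_P = (56.0 − 61.0)/11.7 = -0.4274; z_E = (3.24 − 4.15)/1.78 = -0.5112; E_A = (-0.4274 − (-0.5112))/√2 = 0.0593.
Condition B: z_P = (64.9 − 61.0)/11.7 = 0.3333; z_E = (5.82 − 4.15)/1.78 = 0.9382; E_B = (0.3333 − 0.9382)/√2 = -0.4277.
E_A − E_B = 0.0593 − (-0.4277) = 0.4870 ≈ 0.49.

0.49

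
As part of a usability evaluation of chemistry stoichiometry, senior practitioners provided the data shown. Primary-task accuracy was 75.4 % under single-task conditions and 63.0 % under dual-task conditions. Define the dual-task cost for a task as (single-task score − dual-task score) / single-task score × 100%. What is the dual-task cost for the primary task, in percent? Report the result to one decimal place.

16.4

Cost = (75.4 − 63.0) / 75.4 × 100%
     = 12.4000 / 75.4 × 100% = 16.4456%.
≈ 16.4%.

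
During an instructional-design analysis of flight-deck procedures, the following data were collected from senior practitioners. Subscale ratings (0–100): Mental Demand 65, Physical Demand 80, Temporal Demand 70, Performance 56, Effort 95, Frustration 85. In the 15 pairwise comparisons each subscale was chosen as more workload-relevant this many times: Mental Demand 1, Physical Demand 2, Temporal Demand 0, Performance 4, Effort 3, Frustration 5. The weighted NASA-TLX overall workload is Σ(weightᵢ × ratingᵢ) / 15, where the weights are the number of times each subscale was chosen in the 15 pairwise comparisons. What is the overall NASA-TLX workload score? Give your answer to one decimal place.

77.3

The tallies are the weights (they sum to 15).
Weighted sum = 1·65 + 2·80 + 0·70 + 4·56 + 3·95 + 5·85
            = 65 + 160 + 0 + 224 + 285 + 425 = 1159.
Overall workload = 1159 / 15 = 77.2667 ≈ 77.3.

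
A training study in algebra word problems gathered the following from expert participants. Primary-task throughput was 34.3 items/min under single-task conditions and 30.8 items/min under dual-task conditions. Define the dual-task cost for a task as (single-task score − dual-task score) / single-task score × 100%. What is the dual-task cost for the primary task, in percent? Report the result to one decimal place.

Cost = (34.3 − 30.8) / 34.3 × 100%
     = 3.5000 / 34.3 × 100% = 10.2041%.
≈ 10.2%.

10.2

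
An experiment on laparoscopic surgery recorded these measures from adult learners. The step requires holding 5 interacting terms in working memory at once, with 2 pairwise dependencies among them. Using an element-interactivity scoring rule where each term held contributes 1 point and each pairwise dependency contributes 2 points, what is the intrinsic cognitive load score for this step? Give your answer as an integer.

9

Element contribution: 5 × 1 = 5.
Interaction contribution: 2 × 2 = 4.
Intrinsic load = 5 + 4 = 9.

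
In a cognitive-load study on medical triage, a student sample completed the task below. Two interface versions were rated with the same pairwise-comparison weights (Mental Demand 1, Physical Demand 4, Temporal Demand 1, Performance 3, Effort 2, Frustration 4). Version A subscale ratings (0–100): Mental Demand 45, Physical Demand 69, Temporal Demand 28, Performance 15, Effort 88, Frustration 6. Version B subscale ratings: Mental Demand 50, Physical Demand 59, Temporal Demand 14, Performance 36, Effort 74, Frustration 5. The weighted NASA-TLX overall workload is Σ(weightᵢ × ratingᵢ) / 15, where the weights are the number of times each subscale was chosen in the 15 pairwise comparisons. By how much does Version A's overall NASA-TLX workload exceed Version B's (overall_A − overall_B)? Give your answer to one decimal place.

Version A weighted sum = 1·45 + 4·69 + 1·28 + 3·15 + 2·88 + 4·6 = 45 + 276 + 28 + 45 + 176 + 24 = 594; overall_A = 594/15 = 39.6000.
Version B weighted sum = 1·50 + 4·59 + 1·14 + 3·36 + 2·74 + 4·5 = 50 + 236 + 14 + 108 + 148 + 20 = 576; overall_B = 576/15 = 38.4000.
Difference = 39.6000 − 38.4000 = 1.2000 ≈ 1.2.

1.2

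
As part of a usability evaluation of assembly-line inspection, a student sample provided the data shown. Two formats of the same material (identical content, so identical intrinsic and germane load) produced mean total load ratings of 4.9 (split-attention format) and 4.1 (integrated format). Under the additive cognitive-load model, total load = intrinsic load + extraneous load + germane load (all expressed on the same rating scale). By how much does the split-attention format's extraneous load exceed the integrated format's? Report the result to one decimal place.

0.8

Intrinsic and germane load are equal across formats, so the difference in total load equals the difference in extraneous load.
Extraneous-load difference = 4.9 − 4.1 = 0.8.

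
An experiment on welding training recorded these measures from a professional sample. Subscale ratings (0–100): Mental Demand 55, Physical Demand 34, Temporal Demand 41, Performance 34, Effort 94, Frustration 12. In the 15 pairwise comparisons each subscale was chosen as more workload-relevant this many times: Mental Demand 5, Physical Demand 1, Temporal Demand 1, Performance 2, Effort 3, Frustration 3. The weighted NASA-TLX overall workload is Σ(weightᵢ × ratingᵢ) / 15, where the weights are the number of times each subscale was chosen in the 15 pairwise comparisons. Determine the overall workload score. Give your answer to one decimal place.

49.1

The tallies are the weights (they sum to 15).
Weighted sum = 5·55 + 1·34 + 1·41 + 2·34 + 3·94 + 3·12
            = 275 + 34 + 41 + 68 + 282 + 36 = 736.
Overall workload = 736 / 15 = 49.0667 ≈ 49.1.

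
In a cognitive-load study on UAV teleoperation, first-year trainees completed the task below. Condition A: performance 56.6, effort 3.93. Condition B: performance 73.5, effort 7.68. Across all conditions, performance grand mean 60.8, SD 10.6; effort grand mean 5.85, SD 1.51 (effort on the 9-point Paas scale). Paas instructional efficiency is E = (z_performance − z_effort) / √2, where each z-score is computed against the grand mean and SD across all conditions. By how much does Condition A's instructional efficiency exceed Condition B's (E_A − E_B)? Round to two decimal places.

Condition A: z_P = (56.6 − 60.8)/10.6 = -0.3962; z_E = (3.93 − 5.85)/1.51 = -1.2715; E_A = (-0.3962 − (-1.2715))/√2 = 0.6189.
Condition B: z_P = (73.5 − 60.8)/10.6 = 1.1981; z_E = (7.68 − 5.85)/1.51 = 1.2119; E_B = (1.1981 − 1.2119)/√2 = -0.0098.
E_A − E_B = 0.6189 − (-0.0098) = 0.6287 ≈ 0.63.

0.63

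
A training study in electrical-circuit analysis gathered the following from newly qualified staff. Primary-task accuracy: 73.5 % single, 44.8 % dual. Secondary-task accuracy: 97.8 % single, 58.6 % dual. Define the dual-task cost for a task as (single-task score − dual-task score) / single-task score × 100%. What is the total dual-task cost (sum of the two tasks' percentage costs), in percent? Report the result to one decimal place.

Primary cost = (73.5 − 44.8) / 73.5 × 100% = 39.0476%.
Secondary cost = (97.8 − 58.6) / 97.8 × 100% = 40.0818%.
Total = 39.0476% + 40.0818% = 79.1294% ≈ 79.1%.

79.1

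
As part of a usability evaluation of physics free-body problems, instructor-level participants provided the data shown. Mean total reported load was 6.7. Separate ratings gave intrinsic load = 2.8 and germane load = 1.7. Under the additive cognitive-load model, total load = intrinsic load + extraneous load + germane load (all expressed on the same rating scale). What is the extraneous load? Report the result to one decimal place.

extraneous load = total − intrinsic − germane
             = 6.7 − 2.8 − 1.7 = 2.2.

2.2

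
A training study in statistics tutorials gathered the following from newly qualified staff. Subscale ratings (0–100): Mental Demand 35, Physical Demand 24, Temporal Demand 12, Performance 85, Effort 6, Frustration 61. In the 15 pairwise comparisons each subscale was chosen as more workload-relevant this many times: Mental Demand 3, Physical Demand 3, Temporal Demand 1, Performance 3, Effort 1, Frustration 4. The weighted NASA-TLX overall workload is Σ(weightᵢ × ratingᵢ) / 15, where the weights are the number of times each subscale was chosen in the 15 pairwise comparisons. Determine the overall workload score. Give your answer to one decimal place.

The tallies are the weights (they sum to 15).
Weighted sum = 3·35 + 3·24 + 1·12 + 3·85 + 1·6 + 4·61
            = 105 + 72 + 12 + 255 + 6 + 244 = 694.
Overall workload = 694 / 15 = 46.2667 ≈ 46.3.

46.3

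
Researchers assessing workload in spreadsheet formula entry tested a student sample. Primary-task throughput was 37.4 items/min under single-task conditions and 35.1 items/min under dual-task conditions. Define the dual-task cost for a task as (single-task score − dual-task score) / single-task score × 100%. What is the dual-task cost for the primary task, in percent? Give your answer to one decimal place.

Cost = (37.4 − 35.1) / 37.4 × 100%
     = 2.3000 / 37.4 × 100% = 6.1497%.
≈ 6.1%.

6.1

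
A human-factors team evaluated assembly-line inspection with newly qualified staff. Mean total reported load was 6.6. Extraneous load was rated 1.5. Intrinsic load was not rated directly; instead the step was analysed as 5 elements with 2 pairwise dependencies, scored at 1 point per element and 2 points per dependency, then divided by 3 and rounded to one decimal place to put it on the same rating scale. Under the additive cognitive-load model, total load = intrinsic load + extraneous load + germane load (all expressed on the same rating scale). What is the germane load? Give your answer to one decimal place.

Intrinsic (element-interactivity): (5 × 1 + 2 × 2) / 3 = 9 / 3 = 3.0000 → 3.0.
germane load = total − intrinsic − extraneous
             = 6.6 − 3.0 − 1.5 = 2.1.

2.1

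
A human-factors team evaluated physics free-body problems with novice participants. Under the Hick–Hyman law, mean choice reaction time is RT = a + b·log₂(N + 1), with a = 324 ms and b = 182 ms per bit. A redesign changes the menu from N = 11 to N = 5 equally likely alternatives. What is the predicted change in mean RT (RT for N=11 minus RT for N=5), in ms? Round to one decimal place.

RT(11) = 324 + 182·log₂(12) = 324 + 182·3.5850 = 976.4700 ms.
RT(5) = 324 + 182·log₂(6) = 324 + 182·2.5850 = 794.4700 ms.
Difference = 976.4700 − 794.4700 = 182.0000 ≈ 182.0 ms.

182.0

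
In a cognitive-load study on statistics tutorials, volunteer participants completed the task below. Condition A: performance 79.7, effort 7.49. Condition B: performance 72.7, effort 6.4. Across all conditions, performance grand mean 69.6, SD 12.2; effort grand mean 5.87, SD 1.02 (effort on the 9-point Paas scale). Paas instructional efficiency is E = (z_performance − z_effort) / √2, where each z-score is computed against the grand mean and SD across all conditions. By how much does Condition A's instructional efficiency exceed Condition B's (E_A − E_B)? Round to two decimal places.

-0.35

Condition A: z_P = (79.7 − 69.6)/12.2 = 0.8279; z_E = (7.49 − 5.87)/1.02 = 1.5882; E_A = (0.8279 − 1.5882)/√2 = -0.5376.
Condition B: z_P = (72.7 − 69.6)/12.2 = 0.2541; z_E = (6.4 − 5.87)/1.02 = 0.5196; E_B = (0.2541 − 0.5196)/√2 = -0.1877.
E_A − E_B = -0.5376 − (-0.1877) = -0.3499 ≈ -0.35.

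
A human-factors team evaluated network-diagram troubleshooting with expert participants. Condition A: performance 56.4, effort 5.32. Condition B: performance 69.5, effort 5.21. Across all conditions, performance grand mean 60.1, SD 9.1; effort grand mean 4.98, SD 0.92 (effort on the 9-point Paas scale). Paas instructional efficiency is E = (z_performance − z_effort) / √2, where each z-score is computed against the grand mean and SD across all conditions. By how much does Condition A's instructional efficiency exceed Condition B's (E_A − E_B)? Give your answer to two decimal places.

Condition A: z_P = (56.4 − 60.1)/9.1 = -0.4066; z_E = (5.32 − 4.98)/0.92 = 0.3696; E_A = (-0.4066 − 0.3696)/√2 = -0.5489.
Condition B: z_P = (69.5 − 60.1)/9.1 = 1.0330; z_E = (5.21 − 4.98)/0.92 = 0.2500; E_B = (1.0330 − 0.2500)/√2 = 0.5537.
E_A − E_B = -0.5489 − 0.5537 = -1.1026 ≈ -1.10.

-1.10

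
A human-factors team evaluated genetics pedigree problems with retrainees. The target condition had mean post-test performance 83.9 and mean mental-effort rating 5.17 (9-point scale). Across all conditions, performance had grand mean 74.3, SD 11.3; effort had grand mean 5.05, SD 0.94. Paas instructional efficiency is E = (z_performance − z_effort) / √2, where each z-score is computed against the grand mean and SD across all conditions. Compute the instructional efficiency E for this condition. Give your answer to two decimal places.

0.51

z_performance = (83.9 − 74.3) / 11.3 = 9.6000 / 11.3 = 0.8496.
z_effort = (5.17 − 5.05) / 0.94 = 0.1200 / 0.94 = 0.1277.
z_P − z_E = 0.8496 − 0.1277 = 0.7219.
E = 0.7219 / √2 = 0.7219 / 1.41421 = 0.5105 ≈ 0.51.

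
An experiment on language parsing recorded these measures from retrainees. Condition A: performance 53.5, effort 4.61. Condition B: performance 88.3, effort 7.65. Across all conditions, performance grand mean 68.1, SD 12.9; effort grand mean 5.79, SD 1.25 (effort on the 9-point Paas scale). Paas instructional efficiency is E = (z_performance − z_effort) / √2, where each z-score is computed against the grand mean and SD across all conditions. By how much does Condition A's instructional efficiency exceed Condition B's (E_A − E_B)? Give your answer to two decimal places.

Condition A: z_P = (53.5 − 68.1)/12.9 = -1.1318; z_E = (4.61 − 5.79)/1.25 = -0.9440; E_A = (-1.1318 − (-0.9440))/√2 = -0.1328.
Condition B: z_P = (88.3 − 68.1)/12.9 = 1.5659; z_E = (7.65 − 5.79)/1.25 = 1.4880; E_B = (1.5659 − 1.4880)/√2 = 0.0551.
E_A − E_B = -0.1328 − 0.0551 = -0.1879 ≈ -0.19.

-0.19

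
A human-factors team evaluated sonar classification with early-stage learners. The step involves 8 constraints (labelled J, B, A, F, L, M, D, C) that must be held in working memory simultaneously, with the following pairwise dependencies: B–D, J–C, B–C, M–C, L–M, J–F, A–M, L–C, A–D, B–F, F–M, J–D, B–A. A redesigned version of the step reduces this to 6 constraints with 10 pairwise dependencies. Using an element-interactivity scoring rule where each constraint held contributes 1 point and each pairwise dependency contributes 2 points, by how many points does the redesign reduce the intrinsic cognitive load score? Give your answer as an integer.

Original: 8 × 1 + 13 × 2 = 8 + 26 = 34.
Redesigned: 6 × 1 + 10 × 2 = 6 + 20 = 26.
Reduction = 34 − 26 = 8.

8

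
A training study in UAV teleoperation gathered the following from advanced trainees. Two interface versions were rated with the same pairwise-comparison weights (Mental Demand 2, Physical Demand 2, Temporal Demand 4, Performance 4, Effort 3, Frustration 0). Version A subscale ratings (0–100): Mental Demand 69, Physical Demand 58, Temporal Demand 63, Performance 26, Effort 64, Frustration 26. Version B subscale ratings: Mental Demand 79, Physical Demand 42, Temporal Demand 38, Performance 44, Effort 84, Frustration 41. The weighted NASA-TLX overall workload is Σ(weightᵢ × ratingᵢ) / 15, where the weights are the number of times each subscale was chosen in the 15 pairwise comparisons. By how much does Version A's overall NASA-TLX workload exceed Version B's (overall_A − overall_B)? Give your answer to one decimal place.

-1.3

Version A weighted sum = 2·69 + 2·58 + 4·63 + 4·26 + 3·64 + 0·26 = 138 + 116 + 252 + 104 + 192 + 0 = 802; overall_A = 802/15 = 53.4667.
Version B weighted sum = 2·79 + 2·42 + 4·38 + 4·44 + 3·84 + 0·41 = 158 + 84 + 152 + 176 + 252 + 0 = 822; overall_B = 822/15 = 54.8000.
Difference = 53.4667 − 54.8000 = -1.3333 ≈ -1.3.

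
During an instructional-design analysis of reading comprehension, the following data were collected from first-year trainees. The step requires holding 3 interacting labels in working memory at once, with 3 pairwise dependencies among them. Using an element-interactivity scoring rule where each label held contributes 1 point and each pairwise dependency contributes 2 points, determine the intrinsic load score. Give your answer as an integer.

Element contribution: 3 × 1 = 3.
Interaction contribution: 3 × 2 = 6.
Intrinsic load = 3 + 6 = 9.

9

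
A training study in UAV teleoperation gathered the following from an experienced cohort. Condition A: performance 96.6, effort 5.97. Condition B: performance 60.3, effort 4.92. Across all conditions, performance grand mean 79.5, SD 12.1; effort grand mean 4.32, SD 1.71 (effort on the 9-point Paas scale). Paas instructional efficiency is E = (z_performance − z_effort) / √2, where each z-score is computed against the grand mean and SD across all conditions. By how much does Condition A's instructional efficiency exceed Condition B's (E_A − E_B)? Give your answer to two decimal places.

Condition A: z_P = (96.6 − 79.5)/12.1 = 1.4132; z_E = (5.97 − 4.32)/1.71 = 0.9649; E_A = (1.4132 − 0.9649)/√2 = 0.3170.
Condition B: z_P = (60.3 − 79.5)/12.1 = -1.5868; z_E = (4.92 − 4.32)/1.71 = 0.3509; E_B = (-1.5868 − 0.3509)/√2 = -1.3702.
E_A − E_B = 0.3170 − (-1.3702) = 1.6872 ≈ 1.69.

1.69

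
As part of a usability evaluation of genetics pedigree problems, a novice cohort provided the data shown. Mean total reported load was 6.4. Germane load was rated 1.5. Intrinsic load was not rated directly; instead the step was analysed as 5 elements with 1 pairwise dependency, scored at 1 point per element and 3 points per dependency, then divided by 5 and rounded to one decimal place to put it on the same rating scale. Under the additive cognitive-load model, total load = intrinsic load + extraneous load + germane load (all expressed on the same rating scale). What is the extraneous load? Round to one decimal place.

3.3

Intrinsic (element-interactivity): (5 × 1 + 1 × 3) / 5 = 8 / 5 = 1.6000 → 1.6.
extraneous load = total − intrinsic − germane
             = 6.4 − 1.6 − 1.5 = 3.3.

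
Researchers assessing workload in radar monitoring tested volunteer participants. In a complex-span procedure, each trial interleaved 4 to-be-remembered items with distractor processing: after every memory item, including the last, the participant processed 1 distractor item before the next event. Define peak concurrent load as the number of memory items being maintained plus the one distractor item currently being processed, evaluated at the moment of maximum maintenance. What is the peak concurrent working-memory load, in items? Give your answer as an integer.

Maintenance is greatest during the distractor(s) after memory item 4: all 4 memory items are being held.
One distractor item is concurrently being processed.
Peak concurrent load = 4 + 1 = 5 items.

5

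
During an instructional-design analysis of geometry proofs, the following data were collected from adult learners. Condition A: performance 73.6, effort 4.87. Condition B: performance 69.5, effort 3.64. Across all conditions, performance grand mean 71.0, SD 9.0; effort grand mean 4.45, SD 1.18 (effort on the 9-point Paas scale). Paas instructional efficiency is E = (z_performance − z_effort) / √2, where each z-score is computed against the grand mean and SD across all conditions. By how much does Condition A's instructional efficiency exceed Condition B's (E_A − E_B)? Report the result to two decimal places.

-0.41

Condition A: z_P = (73.6 − 71.0)/9.0 = 0.2889; z_E = (4.87 − 4.45)/1.18 = 0.3559; E_A = (0.2889 − 0.3559)/√2 = -0.0474.
Condition B: z_P = (69.5 − 71.0)/9.0 = -0.1667; z_E = (3.64 − 4.45)/1.18 = -0.6864; E_B = (-0.1667 − (-0.6864))/√2 = 0.3675.
E_A − E_B = -0.0474 − 0.3675 = -0.4149 ≈ -0.41.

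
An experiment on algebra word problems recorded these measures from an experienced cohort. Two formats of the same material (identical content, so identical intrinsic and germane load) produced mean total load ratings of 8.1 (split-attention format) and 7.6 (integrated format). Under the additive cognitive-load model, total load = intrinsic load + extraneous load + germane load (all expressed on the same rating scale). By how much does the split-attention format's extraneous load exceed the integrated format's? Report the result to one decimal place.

0.5

Intrinsic and germane load are equal across formats, so the difference in total load equals the difference in extraneous load.
Extraneous-load difference = 8.1 − 7.6 = 0.5.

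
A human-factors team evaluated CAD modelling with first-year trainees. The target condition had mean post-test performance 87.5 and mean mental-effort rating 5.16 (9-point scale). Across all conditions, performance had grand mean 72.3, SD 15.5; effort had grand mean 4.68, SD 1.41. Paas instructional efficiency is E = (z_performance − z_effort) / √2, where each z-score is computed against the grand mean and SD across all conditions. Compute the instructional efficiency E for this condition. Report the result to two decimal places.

0.45

z_performance = (87.5 − 72.3) / 15.5 = 15.2000 / 15.5 = 0.9806.
z_effort = (5.16 − 4.68) / 1.41 = 0.4800 / 1.41 = 0.3404.
z_P − z_E = 0.9806 − 0.3404 = 0.6402.
E = 0.6402 / √2 = 0.6402 / 1.41421 = 0.4527 ≈ 0.45.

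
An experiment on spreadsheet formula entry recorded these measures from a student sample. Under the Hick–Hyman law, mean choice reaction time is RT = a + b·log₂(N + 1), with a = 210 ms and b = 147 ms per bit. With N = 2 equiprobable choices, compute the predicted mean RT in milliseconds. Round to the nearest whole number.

443

log₂(2 + 1) = log₂(3) = 1.5850.
RT = 210 + 147 × 1.5850 = 210 + 232.9950 = 442.9950 ms.
≈ 443 ms.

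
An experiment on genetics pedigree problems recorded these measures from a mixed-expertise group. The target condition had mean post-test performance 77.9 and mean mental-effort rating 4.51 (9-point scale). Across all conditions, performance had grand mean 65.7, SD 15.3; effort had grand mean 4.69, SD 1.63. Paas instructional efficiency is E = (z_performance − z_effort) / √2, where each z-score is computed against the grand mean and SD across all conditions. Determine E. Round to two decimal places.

0.64

z_performance = (77.9 − 65.7) / 15.3 = 12.2000 / 15.3 = 0.7974.
z_effort = (4.51 − 4.69) / 1.63 = -0.1800 / 1.63 = -0.1104.
z_P − z_E = 0.7974 − (-0.1104) = 0.9078.
E = 0.9078 / √2 = 0.9078 / 1.41421 = 0.6419 ≈ 0.64.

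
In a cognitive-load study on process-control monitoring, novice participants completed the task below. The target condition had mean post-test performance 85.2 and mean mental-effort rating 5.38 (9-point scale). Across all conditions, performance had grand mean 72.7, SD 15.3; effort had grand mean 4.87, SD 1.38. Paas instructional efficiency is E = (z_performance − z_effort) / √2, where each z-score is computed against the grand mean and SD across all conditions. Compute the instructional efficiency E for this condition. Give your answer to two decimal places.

0.32

z_performance = (85.2 − 72.7) / 15.3 = 12.5000 / 15.3 = 0.8170.
z_effort = (5.38 − 4.87) / 1.38 = 0.5100 / 1.38 = 0.3696.
z_P − z_E = 0.8170 − 0.3696 = 0.4474.
E = 0.4474 / √2 = 0.4474 / 1.41421 = 0.3164 ≈ 0.32.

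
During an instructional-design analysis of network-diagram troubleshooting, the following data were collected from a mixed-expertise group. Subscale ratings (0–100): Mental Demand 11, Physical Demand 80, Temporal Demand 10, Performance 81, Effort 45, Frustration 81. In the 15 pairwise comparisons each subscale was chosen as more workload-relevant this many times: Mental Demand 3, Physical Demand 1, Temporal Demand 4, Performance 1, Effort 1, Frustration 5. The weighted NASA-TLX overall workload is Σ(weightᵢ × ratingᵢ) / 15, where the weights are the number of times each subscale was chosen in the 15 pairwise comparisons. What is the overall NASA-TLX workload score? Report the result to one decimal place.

45.6

The tallies are the weights (they sum to 15).
Weighted sum = 3·11 + 1·80 + 4·10 + 1·81 + 1·45 + 5·81
            = 33 + 80 + 40 + 81 + 45 + 405 = 684.
Overall workload = 684 / 15 = 45.6000 ≈ 45.6.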